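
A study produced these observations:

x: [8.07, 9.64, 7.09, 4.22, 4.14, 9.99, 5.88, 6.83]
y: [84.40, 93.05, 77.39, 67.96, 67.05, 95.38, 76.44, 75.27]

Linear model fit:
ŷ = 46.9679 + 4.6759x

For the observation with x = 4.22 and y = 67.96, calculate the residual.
Residual = 1.2598

The residual is the difference between the actual value and the predicted value:

Residual = y - ŷ

Step 1: Calculate predicted value
ŷ = 46.9679 + 4.6759 × 4.22
ŷ = 66.7002

Step 2: Calculate residual
Residual = 67.96 - 66.7002
Residual = 1.2598

Interpretation: the model underestimates the actual value by 1.2598 at this point (positive residual → observation lies above the fitted line).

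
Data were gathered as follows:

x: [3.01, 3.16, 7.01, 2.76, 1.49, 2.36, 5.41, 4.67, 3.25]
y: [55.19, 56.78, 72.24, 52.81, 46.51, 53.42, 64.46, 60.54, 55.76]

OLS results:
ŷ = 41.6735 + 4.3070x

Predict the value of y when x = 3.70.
ŷ = 57.6094

Plug x = 3.70 into the fitted line:

ŷ = 41.6735 + 4.3070 × 3.70
ŷ = 41.6735 + 15.9359
ŷ = 57.6094

This is the fitted mean response at that x — an individual observation would come with a wider prediction interval.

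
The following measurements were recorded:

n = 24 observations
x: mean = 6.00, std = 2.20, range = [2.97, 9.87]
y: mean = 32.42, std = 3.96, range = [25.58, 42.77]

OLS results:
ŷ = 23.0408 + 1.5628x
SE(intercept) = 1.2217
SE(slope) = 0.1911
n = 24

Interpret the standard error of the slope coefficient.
SE(slope) = 0.1911 measures the uncertainty in the estimated slope. The coefficient is estimated precisely (SE/|β̂₁| = 12.2%).

SE(β̂₁) = 0.1911 says: if we drew many samples of n = 24 from the same population and refit each time, the fitted slopes would scatter with a standard deviation of roughly 0.1911 around the true β₁.

Relative precision:
- SE / |β̂₁| = 0.1911 / 1.5628 = 12.2%
- Rule of thumb (under 20%: precise; 20% to under 50%: moderately precise; 50% or more: imprecise) → precise

Link to the t-test: t = β̂₁ / SE(β̂₁) = 1.5628 / 0.1911 = 8.1779, the statistic for H₀: β₁ = 0.

What drives SE(β̂₁): wider spread of x values → smaller SE.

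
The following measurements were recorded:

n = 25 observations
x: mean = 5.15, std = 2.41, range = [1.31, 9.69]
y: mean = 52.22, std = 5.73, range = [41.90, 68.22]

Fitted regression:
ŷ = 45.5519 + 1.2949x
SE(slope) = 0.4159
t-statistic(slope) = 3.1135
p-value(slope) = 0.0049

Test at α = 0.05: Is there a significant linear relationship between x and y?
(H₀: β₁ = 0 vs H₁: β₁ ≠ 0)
p-value = 0.0049 < α = 0.05, so we reject H₀. The relationship is significant.

Hypothesis test for the slope coefficient:

H₀: β₁ = 0 (no linear relationship)
H₁: β₁ ≠ 0 (linear relationship exists)

Test statistic: t = β̂₁ / SE(β̂₁) = 1.2949 / 0.4159 = 3.1135

p = 0.0049: how often a slope estimate this far from 0 (in SE units) would arise by chance if β₁ were truly 0.

Decision rule: reject H₀ if p-value < α.
p-value = 0.0049 < α = 0.05 → reject H₀.

At α = 0.05 the data do provide convincing evidence of a nonzero slope.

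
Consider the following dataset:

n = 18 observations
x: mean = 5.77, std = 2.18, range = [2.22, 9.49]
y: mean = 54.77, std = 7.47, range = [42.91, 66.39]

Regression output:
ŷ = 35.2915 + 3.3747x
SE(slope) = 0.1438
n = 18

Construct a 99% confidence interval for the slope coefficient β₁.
The 99% CI for β₁ is (2.9547, 3.7947)

Confidence interval for the slope:

The 99% CI for β₁ is: β̂₁ ± t*(α/2, n-2) × SE(β̂₁)

Step 1: Find critical t-value
- Confidence level = 0.99
- Degrees of freedom = n - 2 = 18 - 2 = 16
- t*(α/2, 16) = 2.9208

Step 2: Calculate margin of error
Margin = 2.9208 × 0.1438 = 0.4200

Step 3: Construct interval
CI = 3.3747 ± 0.4200
CI = (2.9547, 3.7947)

Interpretation: We are 99% confident that the true slope β₁ lies between 2.9547 and 3.7947.
Both endpoints are positive, so the data support a genuinely positive slope at this confidence level.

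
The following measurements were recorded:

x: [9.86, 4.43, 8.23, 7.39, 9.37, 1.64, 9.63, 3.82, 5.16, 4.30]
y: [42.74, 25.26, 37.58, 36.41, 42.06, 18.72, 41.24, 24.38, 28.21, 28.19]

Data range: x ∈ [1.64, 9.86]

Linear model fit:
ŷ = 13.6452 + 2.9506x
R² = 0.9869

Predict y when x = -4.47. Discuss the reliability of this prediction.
ŷ = 0.4560 (extrapolation — x = -4.47 lies outside [1.64, 9.86], so reliability is low).

Prediction calculation:
ŷ = 13.6452 + 2.9506 × (-4.47)
ŷ = 0.4560

Reliability:
- Data range: x ∈ [1.64, 9.86]
- Prediction point: x = -4.47 is 6.11 units below the observed range → this is EXTRAPOLATION, not interpolation

Why that matters here:
- Real relationships often flatten, saturate, or turn nonlinear at extremes
- There are no observations near this x to validate the fitted line there
- The linear relationship may not hold outside the observed range

Report the number if required, but flag clearly that it is an extrapolation.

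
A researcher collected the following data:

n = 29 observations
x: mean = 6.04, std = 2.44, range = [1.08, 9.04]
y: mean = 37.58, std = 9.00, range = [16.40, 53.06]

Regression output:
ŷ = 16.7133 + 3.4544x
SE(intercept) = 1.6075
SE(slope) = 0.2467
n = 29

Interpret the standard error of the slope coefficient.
The slope 3.4544 is pinned down to within about ±0.2467 (one SE) by these data — relative uncertainty 7.1%, i.e. precise.

What SE measures:
- The standard error quantifies the sampling variability of the coefficient estimate
- It is the estimated standard deviation of β̂₁ across hypothetical repeated samples of the same size
- Smaller SE → more precise estimate

Relative precision:
- SE / |β̂₁| = 0.2467 / 3.4544 = 7.1%
- Rule of thumb (under 20%: precise; 20% to under 50%: moderately precise; 50% or more: imprecise) → precise

Rough 95% range (±2 SE): 3.4544 ± 0.4934 → (2.9610, 3.9478).

What drives SE(β̂₁): larger n (here n = 29) → smaller SE; wider spread of x values → smaller SE; more residual scatter → larger SE.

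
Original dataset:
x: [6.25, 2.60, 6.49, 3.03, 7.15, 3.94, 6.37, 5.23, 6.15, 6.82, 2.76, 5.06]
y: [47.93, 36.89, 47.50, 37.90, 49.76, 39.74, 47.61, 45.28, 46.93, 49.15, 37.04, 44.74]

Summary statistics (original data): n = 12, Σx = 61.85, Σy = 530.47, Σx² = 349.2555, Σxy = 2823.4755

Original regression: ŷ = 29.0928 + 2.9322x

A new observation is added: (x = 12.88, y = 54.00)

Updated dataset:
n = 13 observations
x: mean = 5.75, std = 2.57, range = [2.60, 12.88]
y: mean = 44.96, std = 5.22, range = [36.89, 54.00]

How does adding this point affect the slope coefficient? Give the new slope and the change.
Adding the point moves β₁ from 2.9322 to 1.8604, i.e. it decreases by 1.0718 (-36.6%).

x = 12.88 lies well outside the original x-range [2.60, 7.15] (x̄ ≈ 5.15), so this observation has high leverage and can move the slope substantially.

Step 1: Update the sums with the new point (n goes from 12 to 13)
Σx  = 61.85 + 12.88 = 74.73
Σy  = 530.47 + 54.00 = 584.47
Σx² = 349.2555 + 12.88² = 349.2555 + 165.8944 = 515.1499
Σxy = 2823.4755 + 12.88×54.00 = 2823.4755 + 695.5200 = 3518.9955

Step 2: Recompute the slope with b₁ = (nΣxy − ΣxΣy) / (nΣx² − (Σx)²)
Numerator   = 13×3518.9955 − 74.73×584.47 = 45746.9415 − 43677.4431 = 2069.4984
Denominator = 13×515.1499 − 74.73² = 6696.9487 − 5584.5729 = 1112.3758
b₁(new) = 2069.4984 / 1112.3758 = 1.8604

(Same formula on the original sums: (12×2823.4755 − 61.85×530.47) / (12×349.2555 − 61.85²) = 1072.1365 / 365.6435 = 2.9322, matching the given fit.)

Step 3: Change in slope
Δβ₁ = 1.8604 − 2.9322 = -1.0718
Relative change = -1.0718 / 2.9322 × 100% = -36.6%
→ the slope decreases when the point is added.

Because the point sits below the extension of the original line at a high-leverage x, it tilts the fit down.
In practice: refit with and without it and report both if conclusions differ.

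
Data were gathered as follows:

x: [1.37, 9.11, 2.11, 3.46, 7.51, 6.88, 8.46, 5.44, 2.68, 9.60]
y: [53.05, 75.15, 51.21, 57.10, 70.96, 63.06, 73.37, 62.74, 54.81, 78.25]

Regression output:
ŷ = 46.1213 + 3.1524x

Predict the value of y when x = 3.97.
ŷ = 58.6363

To predict y for x = 3.97, substitute into the regression equation:

ŷ = 46.1213 + 3.1524 × 3.97
ŷ = 46.1213 + 12.5150
ŷ = 58.6363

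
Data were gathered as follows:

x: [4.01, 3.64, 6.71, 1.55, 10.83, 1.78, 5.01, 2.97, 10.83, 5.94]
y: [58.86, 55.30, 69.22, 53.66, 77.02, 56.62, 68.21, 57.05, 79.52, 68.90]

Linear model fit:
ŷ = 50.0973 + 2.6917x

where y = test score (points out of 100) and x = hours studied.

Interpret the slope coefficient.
On average, test score is about 2.6917 points higher for every extra hour of study time.

β₁ = 2.6917 is the change in predicted test score (points) per additional hour of study time.

Interpretation:
- Study time up by 1 hour → predicted test score increases by 2.6917 points
- This is a linear approximation: the same per-unit change is assumed across the whole observed x range

(β₀ = 50.0973 is the fitted value at x = 0 and is not part of the slope interpretation.)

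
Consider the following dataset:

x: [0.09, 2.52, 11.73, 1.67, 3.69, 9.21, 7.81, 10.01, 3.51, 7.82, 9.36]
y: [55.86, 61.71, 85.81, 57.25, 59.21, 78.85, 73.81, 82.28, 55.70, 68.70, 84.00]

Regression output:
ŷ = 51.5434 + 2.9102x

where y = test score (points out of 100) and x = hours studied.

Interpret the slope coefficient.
An increase of one hour in study time is associated with a 2.9102 points increase in predicted test score.

β₁ = 2.9102 is the change in predicted test score (points) per additional hour of study time.

Interpretation:
- Study time up by 1 hour → predicted test score increases by 2.9102 points
- This is a linear approximation: the same per-unit change is assumed across the whole observed x range

(β₀ = 51.5434 is the fitted value at x = 0 and is not part of the slope interpretation.)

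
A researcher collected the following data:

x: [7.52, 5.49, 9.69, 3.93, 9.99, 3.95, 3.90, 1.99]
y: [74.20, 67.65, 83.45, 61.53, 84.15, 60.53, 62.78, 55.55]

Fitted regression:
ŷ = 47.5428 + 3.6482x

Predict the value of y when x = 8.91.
ŷ = 80.0483

Plug x = 8.91 into the fitted line:

ŷ = 47.5428 + 3.6482 × 8.91
ŷ = 47.5428 + 32.5055
ŷ = 80.0483

This is a point prediction; actual observations scatter around it by roughly the residual standard deviation.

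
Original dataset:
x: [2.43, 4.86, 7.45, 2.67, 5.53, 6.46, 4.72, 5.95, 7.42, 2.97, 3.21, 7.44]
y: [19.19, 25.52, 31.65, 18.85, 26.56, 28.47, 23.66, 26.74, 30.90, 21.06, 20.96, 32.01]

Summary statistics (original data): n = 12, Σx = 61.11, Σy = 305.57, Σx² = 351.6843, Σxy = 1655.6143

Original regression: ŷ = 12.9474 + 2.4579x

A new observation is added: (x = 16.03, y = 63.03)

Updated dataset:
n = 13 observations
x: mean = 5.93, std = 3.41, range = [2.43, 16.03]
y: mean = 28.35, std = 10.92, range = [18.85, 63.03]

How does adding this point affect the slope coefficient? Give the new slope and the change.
Adding the point moves β₁ from 2.4579 to 3.1726, i.e. it increases by 0.7147 (+29.1%).

The new point has HIGH LEVERAGE: x = 16.03 is far from the original mean x̄ = 61.11/12 ≈ 5.09 (original range [2.43, 7.45]).

Step 1: Update the sums with the new point (n goes from 12 to 13)
Σx  = 61.11 + 16.03 = 77.14
Σy  = 305.57 + 63.03 = 368.60
Σx² = 351.6843 + 16.03² = 351.6843 + 256.9609 = 608.6452
Σxy = 1655.6143 + 16.03×63.03 = 1655.6143 + 1010.3709 = 2665.9852

Step 2: Recompute the slope with b₁ = (nΣxy − ΣxΣy) / (nΣx² − (Σx)²)
Numerator   = 13×2665.9852 − 77.14×368.60 = 34657.8076 − 28433.8040 = 6224.0036
Denominator = 13×608.6452 − 77.14² = 7912.3876 − 5950.5796 = 1961.8080
b₁(new) = 6224.0036 / 1961.8080 = 3.1726

(Same formula on the original sums: (12×1655.6143 − 61.11×305.57) / (12×351.6843 − 61.11²) = 1193.9889 / 485.7795 = 2.4579, matching the given fit.)

Step 3: Change in slope
Δβ₁ = 3.1726 − 2.4579 = +0.7147
Relative change = +0.7147 / 2.4579 × 100% = +29.1%
→ the slope increases when the point is added.

Because the point sits above the extension of the original line at a high-leverage x, it tilts the fit up.
In practice: investigate whether it comes from the same population as the rest of the sample.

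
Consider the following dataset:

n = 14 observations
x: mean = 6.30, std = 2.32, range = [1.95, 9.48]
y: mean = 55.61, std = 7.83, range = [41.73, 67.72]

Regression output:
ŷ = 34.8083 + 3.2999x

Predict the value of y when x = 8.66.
ŷ = 63.3854

Plug x = 8.66 into the fitted line:

ŷ = 34.8083 + 3.2999 × 8.66
ŷ = 34.8083 + 28.5771
ŷ = 63.3854

This is a point prediction; actual observations scatter around it by roughly the residual standard deviation.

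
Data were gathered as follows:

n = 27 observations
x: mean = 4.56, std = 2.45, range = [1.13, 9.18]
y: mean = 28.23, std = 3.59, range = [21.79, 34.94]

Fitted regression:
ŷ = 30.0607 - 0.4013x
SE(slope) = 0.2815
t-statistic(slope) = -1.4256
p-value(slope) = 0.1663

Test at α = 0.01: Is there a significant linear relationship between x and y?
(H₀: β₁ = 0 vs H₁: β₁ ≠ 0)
Fail to reject H₀: p-value = 0.1663 ≥ α = 0.01. The linear relationship is not significant at the 1% level.

Hypothesis test for the slope coefficient:

H₀: β₁ = 0 (no linear relationship)
H₁: β₁ ≠ 0 (linear relationship exists)

Test statistic: t = β̂₁ / SE(β̂₁) = -0.4013 / 0.2815 = -1.4256

With df = 25, the two-sided p-value for |t| = 1.4256 is 0.1663.

Decision rule: reject H₀ if p-value < α.
p-value = 0.1663 ≥ α = 0.01 → fail to reject H₀.

There is not sufficient evidence at the 1% significance level to conclude that a linear relationship exists between x and y.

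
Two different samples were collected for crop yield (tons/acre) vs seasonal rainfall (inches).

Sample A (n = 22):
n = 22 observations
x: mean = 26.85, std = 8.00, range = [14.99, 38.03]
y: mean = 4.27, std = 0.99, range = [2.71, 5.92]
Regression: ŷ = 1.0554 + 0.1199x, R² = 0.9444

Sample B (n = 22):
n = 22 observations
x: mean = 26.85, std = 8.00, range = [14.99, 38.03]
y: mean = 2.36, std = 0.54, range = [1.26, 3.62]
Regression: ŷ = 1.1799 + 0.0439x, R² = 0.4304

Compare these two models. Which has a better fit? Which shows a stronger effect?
Model A has the better fit (R² = 0.9444 vs 0.4304). Model A shows the stronger effect (|β₁| = 0.1199 vs 0.0439).

Model Comparison:

Which explains more variance? (R²)
- Model A: R² = 0.9444 → 94.44% of variance in crop yield explained
- Model B: R² = 0.4304 → 43.04% of variance in crop yield explained
- 0.9444 > 0.4304 → Model A has the better fit

Effect size (slope magnitude):
- Model A: β₁ = 0.1199 → predicted crop yield rises 0.1199 tons/acre per additional inch of rainfall
- Model B: β₁ = 0.0439 → predicted crop yield rises 0.0439 tons/acre per additional inch of rainfall
- |0.1199| > |0.0439| → Model A shows the stronger marginal effect

Note: A steeper slope doesn't make a better model if the scatter around the line is large.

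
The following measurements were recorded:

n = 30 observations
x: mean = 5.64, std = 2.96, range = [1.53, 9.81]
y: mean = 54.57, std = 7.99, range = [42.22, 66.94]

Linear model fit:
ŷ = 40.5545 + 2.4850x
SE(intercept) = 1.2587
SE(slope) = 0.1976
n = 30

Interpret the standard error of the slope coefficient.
SE(slope) = 0.1976 measures the uncertainty in the estimated slope. The coefficient is estimated precisely (SE/|β̂₁| = 8.0%).

SE(β̂₁) = 0.1976 says: if we drew many samples of n = 30 from the same population and refit each time, the fitted slopes would scatter with a standard deviation of roughly 0.1976 around the true β₁.

Relative precision:
- SE / |β̂₁| = 0.1976 / 2.4850 = 8.0%
- Rule of thumb (under 20%: precise; 20% to under 50%: moderately precise; 50% or more: imprecise) → precise

Link to the t-test: t = β̂₁ / SE(β̂₁) = 2.4850 / 0.1976 = 12.5759, the statistic for H₀: β₁ = 0.

What drives SE(β̂₁): more residual scatter → larger SE; larger n (here n = 30) → smaller SE.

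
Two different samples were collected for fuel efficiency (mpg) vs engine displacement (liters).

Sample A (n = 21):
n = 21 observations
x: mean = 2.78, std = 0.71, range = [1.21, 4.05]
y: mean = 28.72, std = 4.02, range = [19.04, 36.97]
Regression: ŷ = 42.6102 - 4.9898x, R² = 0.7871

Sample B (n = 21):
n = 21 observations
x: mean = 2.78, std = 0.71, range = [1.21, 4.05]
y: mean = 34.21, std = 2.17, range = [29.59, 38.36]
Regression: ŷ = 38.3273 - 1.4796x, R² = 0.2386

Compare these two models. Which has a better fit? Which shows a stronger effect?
Model A has the better fit (R² = 0.7871 vs 0.2386). Model A shows the stronger effect (|β₁| = 4.9898 vs 1.4796).

Model Comparison:

Fit — compare R²:
- Model A: R² = 0.7871 → 78.71% of variance in fuel efficiency explained
- Model B: R² = 0.2386 → 23.86% of variance in fuel efficiency explained
- 0.7871 > 0.2386 → Model A has the better fit

Effect size (slope magnitude):
- Model A: β₁ = -4.9898 → predicted fuel efficiency falls 4.9898 mpg per additional liter of engine displacement
- Model B: β₁ = -1.4796 → predicted fuel efficiency falls 1.4796 mpg per additional liter of engine displacement
- |-4.9898| > |-1.4796| → Model A shows the stronger marginal effect

Note: A steeper slope doesn't make a better model if the scatter around the line is large.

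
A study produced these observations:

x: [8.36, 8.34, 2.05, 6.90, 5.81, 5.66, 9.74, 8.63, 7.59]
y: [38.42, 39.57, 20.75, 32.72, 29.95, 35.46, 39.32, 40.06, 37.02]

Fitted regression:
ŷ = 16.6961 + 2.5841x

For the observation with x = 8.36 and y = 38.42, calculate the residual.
Residual = 0.1208

The residual is the difference between the actual value and the predicted value:

Residual = y - ŷ

Step 1: Calculate predicted value
ŷ = 16.6961 + 2.5841 × 8.36
ŷ = 38.2992

Step 2: Calculate residual
Residual = 38.42 - 38.2992
Residual = 0.1208

Interpretation: the model underestimates the actual value by 0.1208 at this point (positive residual → observation lies above the fitted line).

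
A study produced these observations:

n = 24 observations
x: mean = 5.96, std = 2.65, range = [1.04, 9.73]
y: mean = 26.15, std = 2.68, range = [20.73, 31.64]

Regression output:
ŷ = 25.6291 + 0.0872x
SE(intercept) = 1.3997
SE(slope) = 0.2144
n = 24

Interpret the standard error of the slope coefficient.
SE(β̂₁) = 0.2144 is the estimated standard deviation of the slope estimate across repeated samples; relative to β̂₁ = 0.0872 that is 245.9%, a imprecise estimate.

SE(β̂₁) = s / √Sxx, where s is the residual standard deviation and Sxx = Σ(x − x̄)². It is the yardstick for how far β̂₁ = 0.0872 could plausibly be from the true slope.

Relative precision:
- SE / |β̂₁| = 0.2144 / 0.0872 = 245.9%
- Rule of thumb (under 20%: precise; 20% to under 50%: moderately precise; 50% or more: imprecise) → imprecise

Link to interval estimation: a confidence interval for β₁ is β̂₁ ± t* × 0.2144, so SE sets the half-width per unit of t*.

What drives SE(β̂₁): larger n (here n = 24) → smaller SE; wider spread of x values → smaller SE; more residual scatter → larger SE.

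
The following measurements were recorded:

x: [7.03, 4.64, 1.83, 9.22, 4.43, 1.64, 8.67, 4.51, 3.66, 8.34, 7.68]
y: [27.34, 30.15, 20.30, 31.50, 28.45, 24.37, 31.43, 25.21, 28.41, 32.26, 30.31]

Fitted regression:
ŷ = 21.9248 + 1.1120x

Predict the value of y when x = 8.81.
ŷ = 31.7215

x = 8.81 lies inside the observed range [1.64, 9.22], so the fitted equation applies directly:

ŷ = 21.9248 + 1.1120 × 8.81
ŷ = 21.9248 + 9.7967
ŷ = 31.7215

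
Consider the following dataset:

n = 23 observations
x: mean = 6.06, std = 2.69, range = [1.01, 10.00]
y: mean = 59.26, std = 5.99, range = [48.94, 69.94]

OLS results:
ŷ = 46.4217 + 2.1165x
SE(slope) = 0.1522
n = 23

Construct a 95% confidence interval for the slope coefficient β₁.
The 95% CI for β₁ is (1.8000, 2.4330)

Confidence interval for the slope:

The 95% CI for β₁ is: β̂₁ ± t*(α/2, n-2) × SE(β̂₁)

Step 1: Find critical t-value
- Confidence level = 0.95
- Degrees of freedom = n - 2 = 23 - 2 = 21
- t*(α/2, 21) = 2.0796

Step 2: Calculate margin of error
Margin = 2.0796 × 0.1522 = 0.3165

Step 3: Construct interval
CI = 2.1165 ± 0.3165
CI = (1.8000, 2.4330)

Interpretation: intervals built this way capture the true β₁ in 95% of repeated samples; here the plausible range for the per-unit effect of x on y is 1.8000 to 2.4330.
Both endpoints are positive, so the data support a genuinely positive slope at this confidence level.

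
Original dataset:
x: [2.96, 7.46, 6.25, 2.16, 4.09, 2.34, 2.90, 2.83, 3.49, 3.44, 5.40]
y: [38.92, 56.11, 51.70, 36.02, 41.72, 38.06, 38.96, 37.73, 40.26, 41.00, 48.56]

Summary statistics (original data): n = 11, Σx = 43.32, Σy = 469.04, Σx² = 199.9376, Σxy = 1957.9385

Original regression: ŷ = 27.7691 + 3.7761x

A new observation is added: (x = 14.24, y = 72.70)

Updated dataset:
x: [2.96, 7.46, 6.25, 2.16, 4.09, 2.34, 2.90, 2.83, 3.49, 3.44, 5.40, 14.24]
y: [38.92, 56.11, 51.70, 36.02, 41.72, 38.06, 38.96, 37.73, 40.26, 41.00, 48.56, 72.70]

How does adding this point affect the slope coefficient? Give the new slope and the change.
Adding the point moves β₁ from 3.7761 to 3.1168, i.e. it decreases by 0.6593 (-17.5%).

The new point has HIGH LEVERAGE: x = 14.24 is far from the original mean x̄ = 43.32/11 ≈ 3.94 (original range [2.16, 7.46]).

Step 1: Update the sums with the new point (n goes from 11 to 12)
Σx  = 43.32 + 14.24 = 57.56
Σy  = 469.04 + 72.70 = 541.74
Σx² = 199.9376 + 14.24² = 199.9376 + 202.7776 = 402.7152
Σxy = 1957.9385 + 14.24×72.70 = 1957.9385 + 1035.2480 = 2993.1865

Step 2: Recompute the slope with b₁ = (nΣxy − ΣxΣy) / (nΣx² − (Σx)²)
Numerator   = 12×2993.1865 − 57.56×541.74 = 35918.2380 − 31182.5544 = 4735.6836
Denominator = 12×402.7152 − 57.56² = 4832.5824 − 3313.1536 = 1519.4288
b₁(new) = 4735.6836 / 1519.4288 = 3.1168

(Same formula on the original sums: (11×1957.9385 − 43.32×469.04) / (11×199.9376 − 43.32²) = 1218.5107 / 322.6912 = 3.7761, matching the given fit.)

Step 3: Change in slope
Δβ₁ = 3.1168 − 3.7761 = -0.6593
Relative change = -0.6593 / 3.7761 × 100% = -17.5%
→ the slope decreases when the point is added.

A high-leverage point only changes the slope if it is off the original line; here y = 72.70 is below the original trend, so the slope decreases.
In practice: refit with and without it and report both if conclusions differ.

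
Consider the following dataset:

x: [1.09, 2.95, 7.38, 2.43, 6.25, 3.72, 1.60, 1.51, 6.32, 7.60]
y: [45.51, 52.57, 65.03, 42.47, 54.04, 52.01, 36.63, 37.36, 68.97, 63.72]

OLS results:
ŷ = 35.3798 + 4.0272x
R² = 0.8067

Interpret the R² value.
About 80.67% of the variability in y is accounted for by the regression on x (R² = 0.8067) — a strong linear fit.

The coefficient of determination R² is the fraction of the total variation in y that the fitted line accounts for.

Here R² = 0.8067:
- Explained: 80.67% of the variation in y
- Unexplained (residual): 100% − 80.67% = 19.33%
- Rule of thumb (below 0.3 weak; 0.3 to below 0.7 moderate; 0.7 and above strong) → strong

Note: R² says nothing about causation, and a high R² does not by itself mean the linear form is appropriate — check the residuals.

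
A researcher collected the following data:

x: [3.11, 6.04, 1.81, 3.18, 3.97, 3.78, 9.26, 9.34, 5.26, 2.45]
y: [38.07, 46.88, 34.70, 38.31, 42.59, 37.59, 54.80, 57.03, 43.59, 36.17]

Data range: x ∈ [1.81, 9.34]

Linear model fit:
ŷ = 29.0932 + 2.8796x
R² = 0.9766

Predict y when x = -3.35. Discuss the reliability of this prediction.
ŷ = 19.4465 (extrapolation — x = -3.35 lies outside [1.81, 9.34], so reliability is low).

Prediction calculation:
ŷ = 29.0932 + 2.8796 × (-3.35)
ŷ = 19.4465

Reliability:
- Data range: x ∈ [1.81, 9.34]
- Prediction point: x = -3.35 is 5.16 units below the observed range → this is EXTRAPOLATION, not interpolation

Why that matters here:
- There are no observations near this x to validate the fitted line there
- Real relationships often flatten, saturate, or turn nonlinear at extremes
- The standard error of prediction grows with (x − x̄)², and x = -3.35 is far from x̄ = 4.82

A defensible statement: 'if the linear trend continued to x = -3.35, y would be about 19.4465' — the premise is untested.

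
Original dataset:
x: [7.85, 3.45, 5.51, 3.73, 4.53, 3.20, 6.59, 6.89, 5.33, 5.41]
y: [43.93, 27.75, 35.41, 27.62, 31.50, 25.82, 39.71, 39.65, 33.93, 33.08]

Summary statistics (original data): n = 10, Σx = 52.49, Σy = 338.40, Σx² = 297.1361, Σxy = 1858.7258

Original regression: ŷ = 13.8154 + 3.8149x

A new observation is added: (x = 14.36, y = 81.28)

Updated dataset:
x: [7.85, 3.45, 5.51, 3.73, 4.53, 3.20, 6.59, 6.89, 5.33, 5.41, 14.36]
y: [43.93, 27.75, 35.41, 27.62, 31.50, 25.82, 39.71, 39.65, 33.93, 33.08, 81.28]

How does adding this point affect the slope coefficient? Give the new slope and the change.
Adding the point moves β₁ from 3.8149 to 4.8970, i.e. it increases by 1.0821 (+28.4%).

x = 14.36 lies well outside the original x-range [3.20, 7.85] (x̄ ≈ 5.25), so this observation has high leverage and can move the slope substantially.

Step 1: Update the sums with the new point (n goes from 10 to 11)
Σx  = 52.49 + 14.36 = 66.85
Σy  = 338.40 + 81.28 = 419.68
Σx² = 297.1361 + 14.36² = 297.1361 + 206.2096 = 503.3457
Σxy = 1858.7258 + 14.36×81.28 = 1858.7258 + 1167.1808 = 3025.9066

Step 2: Recompute the slope with b₁ = (nΣxy − ΣxΣy) / (nΣx² − (Σx)²)
Numerator   = 11×3025.9066 − 66.85×419.68 = 33284.9726 − 28055.6080 = 5229.3646
Denominator = 11×503.3457 − 66.85² = 5536.8027 − 4468.9225 = 1067.8802
b₁(new) = 5229.3646 / 1067.8802 = 4.8970

(Same formula on the original sums: (10×1858.7258 − 52.49×338.40) / (10×297.1361 − 52.49²) = 824.6420 / 216.1609 = 3.8149, matching the given fit.)

Step 3: Change in slope
Δβ₁ = 4.8970 − 3.8149 = +1.0821
Relative change = +1.0821 / 3.8149 × 100% = +28.4%
→ the slope increases when the point is added.

A high-leverage point only changes the slope if it is off the original line; here y = 81.28 is above the original trend, so the slope increases.
In practice: examine leverage (hᵢ) and Cook's distance rather than deleting it automatically.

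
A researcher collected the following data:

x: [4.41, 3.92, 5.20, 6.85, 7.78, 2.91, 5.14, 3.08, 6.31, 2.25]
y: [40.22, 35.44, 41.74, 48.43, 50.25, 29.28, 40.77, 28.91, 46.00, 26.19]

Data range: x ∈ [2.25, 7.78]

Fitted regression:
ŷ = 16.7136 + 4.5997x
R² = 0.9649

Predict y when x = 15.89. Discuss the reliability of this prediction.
ŷ = 89.8028 (extrapolation — x = 15.89 lies outside [2.25, 7.78], so reliability is low).

Prediction calculation:
ŷ = 16.7136 + 4.5997 × 15.89
ŷ = 89.8028

Reliability:
- Data range: x ∈ [2.25, 7.78]
- Prediction point: x = 15.89 is 8.11 units above the observed range → this is EXTRAPOLATION, not interpolation

Why that matters here:
- The linear relationship may not hold outside the observed range
- Real relationships often flatten, saturate, or turn nonlinear at extremes
- There are no observations near this x to validate the fitted line there

Report the number if required, but flag clearly that it is an extrapolation.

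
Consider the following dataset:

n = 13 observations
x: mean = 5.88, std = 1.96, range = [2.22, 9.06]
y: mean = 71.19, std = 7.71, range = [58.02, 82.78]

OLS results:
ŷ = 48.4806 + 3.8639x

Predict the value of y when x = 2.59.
ŷ = 58.4881

x = 2.59 lies inside the observed range [2.22, 9.06], so the fitted equation applies directly:

ŷ = 48.4806 + 3.8639 × 2.59
ŷ = 48.4806 + 10.0075
ŷ = 58.4881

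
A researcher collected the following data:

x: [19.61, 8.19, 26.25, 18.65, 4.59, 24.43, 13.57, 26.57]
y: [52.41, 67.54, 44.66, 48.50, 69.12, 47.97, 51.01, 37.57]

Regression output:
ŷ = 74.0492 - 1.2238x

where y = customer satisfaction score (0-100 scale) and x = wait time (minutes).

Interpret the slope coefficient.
An increase of one minute in wait time is associated with a 1.2238 points decrease in predicted satisfaction score.

The slope coefficient β₁ = -1.2238 represents the marginal effect of wait time on satisfaction score.

Interpretation:
- Wait time up by 1 minute → predicted satisfaction score decreases by 1.2238 points
- The effect is assumed constant over the observed range of x (linearity)
- The sign (−) gives the direction; the magnitude 1.2238 gives the size of the effect per minute

The intercept β₀ = 74.0492 is the predicted satisfaction score when wait time = 0; since the smallest observed x is 4.59, this is an extrapolation and mainly anchors the line.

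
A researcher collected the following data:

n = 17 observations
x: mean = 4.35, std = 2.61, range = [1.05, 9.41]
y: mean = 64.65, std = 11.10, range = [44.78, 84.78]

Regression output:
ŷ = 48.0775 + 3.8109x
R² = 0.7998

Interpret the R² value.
About 79.98% of the variability in y is accounted for by the regression on x (R² = 0.7998) — a strong linear fit.

R² = 1 − SS_res/SS_tot compares the residual scatter to the total scatter of y about its mean.

Here R² = 0.7998:
- Explained: 79.98% of the variation in y
- Unexplained (residual): 100% − 79.98% = 20.02%
- Rule of thumb (below 0.3 weak; 0.3 to below 0.7 moderate; 0.7 and above strong) → strong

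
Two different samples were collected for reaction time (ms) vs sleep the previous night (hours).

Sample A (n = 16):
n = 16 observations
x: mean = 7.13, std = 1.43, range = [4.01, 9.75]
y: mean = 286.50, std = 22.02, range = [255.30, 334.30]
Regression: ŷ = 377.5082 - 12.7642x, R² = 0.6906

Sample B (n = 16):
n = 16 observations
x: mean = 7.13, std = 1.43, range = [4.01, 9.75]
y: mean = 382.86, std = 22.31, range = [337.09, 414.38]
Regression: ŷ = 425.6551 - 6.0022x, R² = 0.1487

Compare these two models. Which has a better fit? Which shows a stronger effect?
Model A has the better fit (R² = 0.6906 vs 0.1487). Model A shows the stronger effect (|β₁| = 12.7642 vs 6.0022).

Model Comparison:

Goodness of fit (R²):
- Model A: R² = 0.6906 → 69.06% of variance in reaction time explained
- Model B: R² = 0.1487 → 14.87% of variance in reaction time explained
- 0.6906 > 0.1487 → Model A has the better fit

Which has the larger per-hour effect? (|β₁|)
- Model A: β₁ = -12.7642 → predicted reaction time falls 12.7642 ms per additional hour of sleep
- Model B: β₁ = -6.0022 → predicted reaction time falls 6.0022 ms per additional hour of sleep
- |-12.7642| > |-6.0022| → Model A shows the stronger marginal effect

Note: The two samples could reflect different populations, time periods, or measurement quality.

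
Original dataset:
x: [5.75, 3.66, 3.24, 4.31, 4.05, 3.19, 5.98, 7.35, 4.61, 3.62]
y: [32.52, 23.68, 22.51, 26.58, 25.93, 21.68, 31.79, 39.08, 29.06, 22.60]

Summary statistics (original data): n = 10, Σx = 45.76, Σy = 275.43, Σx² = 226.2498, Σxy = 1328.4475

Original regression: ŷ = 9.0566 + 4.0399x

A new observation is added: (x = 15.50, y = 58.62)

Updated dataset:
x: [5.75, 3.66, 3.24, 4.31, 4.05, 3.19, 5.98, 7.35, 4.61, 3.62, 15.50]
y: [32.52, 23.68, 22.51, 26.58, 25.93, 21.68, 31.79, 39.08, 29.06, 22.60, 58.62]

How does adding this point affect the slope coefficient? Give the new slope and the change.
Adding the point moves β₁ from 4.0399 to 3.0055, i.e. it decreases by 1.0344 (-25.6%).

x = 15.50 lies well outside the original x-range [3.19, 7.35] (x̄ ≈ 4.58), so this observation has high leverage and can move the slope substantially.

Step 1: Update the sums with the new point (n goes from 10 to 11)
Σx  = 45.76 + 15.50 = 61.26
Σy  = 275.43 + 58.62 = 334.05
Σx² = 226.2498 + 15.50² = 226.2498 + 240.2500 = 466.4998
Σxy = 1328.4475 + 15.50×58.62 = 1328.4475 + 908.6100 = 2237.0575

Step 2: Recompute the slope with b₁ = (nΣxy − ΣxΣy) / (nΣx² − (Σx)²)
Numerator   = 11×2237.0575 − 61.26×334.05 = 24607.6325 − 20463.9030 = 4143.7295
Denominator = 11×466.4998 − 61.26² = 5131.4978 − 3752.7876 = 1378.7102
b₁(new) = 4143.7295 / 1378.7102 = 3.0055

(Same formula on the original sums: (10×1328.4475 − 45.76×275.43) / (10×226.2498 − 45.76²) = 680.7982 / 168.5204 = 4.0399, matching the given fit.)

Step 3: Change in slope
Δβ₁ = 3.0055 − 4.0399 = -1.0344
Relative change = -1.0344 / 4.0399 × 100% = -25.6%
→ the slope decreases when the point is added.

A high-leverage point only changes the slope if it is off the original line; here y = 58.62 is below the original trend, so the slope decreases.
In practice: investigate whether it comes from the same population as the rest of the sample; refit with and without it and report both if conclusions differ.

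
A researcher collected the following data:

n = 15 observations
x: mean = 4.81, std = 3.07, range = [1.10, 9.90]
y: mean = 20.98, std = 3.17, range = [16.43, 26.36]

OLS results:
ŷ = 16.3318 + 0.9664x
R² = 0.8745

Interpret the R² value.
R² = 0.8745 means 87.45% of the variation in y is explained by the linear relationship with x. This indicates a strong fit.

R² = 1 − SS_res/SS_tot compares the residual scatter to the total scatter of y about its mean.

Here R² = 0.8745:
- Explained: 87.45% of the variation in y
- Unexplained (residual): 100% − 87.45% = 12.55%
- Rule of thumb (below 0.3 weak; 0.3 to below 0.7 moderate; 0.7 and above strong) → strong

Equivalently, for simple linear regression R² = r², so |r| = √0.8745 ≈ 0.9351.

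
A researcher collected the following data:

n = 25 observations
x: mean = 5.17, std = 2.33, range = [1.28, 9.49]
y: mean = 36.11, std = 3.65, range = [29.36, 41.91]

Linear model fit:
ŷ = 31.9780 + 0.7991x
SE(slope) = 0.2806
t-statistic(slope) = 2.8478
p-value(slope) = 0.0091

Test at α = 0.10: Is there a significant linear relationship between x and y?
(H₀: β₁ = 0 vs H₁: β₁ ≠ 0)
Since p-value = 0.0091 < α = 0.10, reject H₀ — the slope is significantly different from 0.

Hypothesis test for the slope coefficient:

H₀: β₁ = 0 (no linear relationship)
H₁: β₁ ≠ 0 (linear relationship exists)

Test statistic: t = β̂₁ / SE(β̂₁) = 0.7991 / 0.2806 = 2.8478

The p-value (0.0091) is the probability, under H₀, of a t-statistic at least as extreme as |t| = 2.8478 (two-sided, df = n − 2 = 23).

Decision rule: reject H₀ if p-value < α.
p-value = 0.0091 < α = 0.10 → reject H₀.

At α = 0.10 the data do provide convincing evidence of a nonzero slope.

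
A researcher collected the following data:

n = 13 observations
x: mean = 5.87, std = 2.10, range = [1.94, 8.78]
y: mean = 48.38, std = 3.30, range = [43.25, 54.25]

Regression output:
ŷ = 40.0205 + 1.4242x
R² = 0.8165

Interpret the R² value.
R² = 0.8165 means 81.65% of the variation in y is explained by the linear relationship with x. This indicates a strong fit.

R² (coefficient of determination) measures the proportion of variance in y explained by the regression model.

Here R² = 0.8165:
- Explained: 81.65% of the variation in y
- Unexplained (residual): 100% − 81.65% = 18.35%
- Rule of thumb (below 0.3 weak; 0.3 to below 0.7 moderate; 0.7 and above strong) → strong

Equivalently, for simple linear regression R² = r², so |r| = √0.8165 ≈ 0.9036.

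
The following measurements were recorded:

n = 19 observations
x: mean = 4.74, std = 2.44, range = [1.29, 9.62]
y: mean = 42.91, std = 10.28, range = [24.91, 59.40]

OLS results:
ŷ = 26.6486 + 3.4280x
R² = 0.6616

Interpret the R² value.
About 66.16% of the variability in y is accounted for by the regression on x (R² = 0.6616) — a moderate linear fit.

R² = 1 − SS_res/SS_tot compares the residual scatter to the total scatter of y about its mean.

Here R² = 0.6616:
- Explained: 66.16% of the variation in y
- Unexplained (residual): 100% − 66.16% = 33.84%
- Rule of thumb (below 0.3 weak; 0.3 to below 0.7 moderate; 0.7 and above strong) → moderate

Equivalently, for simple linear regression R² = r², so |r| = √0.6616 ≈ 0.8134.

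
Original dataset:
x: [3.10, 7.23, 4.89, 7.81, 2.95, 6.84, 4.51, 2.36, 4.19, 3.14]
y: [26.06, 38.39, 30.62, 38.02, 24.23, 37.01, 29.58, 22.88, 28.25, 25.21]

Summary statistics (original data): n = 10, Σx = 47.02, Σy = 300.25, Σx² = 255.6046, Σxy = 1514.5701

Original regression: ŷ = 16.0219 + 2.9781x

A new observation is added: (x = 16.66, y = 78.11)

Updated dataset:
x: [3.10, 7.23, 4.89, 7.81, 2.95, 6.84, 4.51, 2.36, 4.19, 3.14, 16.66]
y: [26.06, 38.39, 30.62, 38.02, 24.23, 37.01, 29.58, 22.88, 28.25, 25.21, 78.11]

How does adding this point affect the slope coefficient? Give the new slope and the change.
Adding the point moves β₁ from 2.9781 to 3.8023, i.e. it increases by 0.8242 (+27.7%).

x = 16.66 lies well outside the original x-range [2.36, 7.81] (x̄ ≈ 4.70), so this observation has high leverage and can move the slope substantially.

Step 1: Update the sums with the new point (n goes from 10 to 11)
Σx  = 47.02 + 16.66 = 63.68
Σy  = 300.25 + 78.11 = 378.36
Σx² = 255.6046 + 16.66² = 255.6046 + 277.5556 = 533.1602
Σxy = 1514.5701 + 16.66×78.11 = 1514.5701 + 1301.3126 = 2815.8827

Step 2: Recompute the slope with b₁ = (nΣxy − ΣxΣy) / (nΣx² − (Σx)²)
Numerator   = 11×2815.8827 − 63.68×378.36 = 30974.7097 − 24093.9648 = 6880.7449
Denominator = 11×533.1602 − 63.68² = 5864.7622 − 4055.1424 = 1809.6198
b₁(new) = 6880.7449 / 1809.6198 = 3.8023

(Same formula on the original sums: (10×1514.5701 − 47.02×300.25) / (10×255.6046 − 47.02²) = 1027.9460 / 345.1656 = 2.9781, matching the given fit.)

Step 3: Change in slope
Δβ₁ = 3.8023 − 2.9781 = +0.8242
Relative change = +0.8242 / 2.9781 × 100% = +27.7%
→ the slope increases when the point is added.

Because the point sits above the extension of the original line at a high-leverage x, it tilts the fit up.
In practice: examine leverage (hᵢ) and Cook's distance rather than deleting it automatically; investigate whether it comes from the same population as the rest of the sample.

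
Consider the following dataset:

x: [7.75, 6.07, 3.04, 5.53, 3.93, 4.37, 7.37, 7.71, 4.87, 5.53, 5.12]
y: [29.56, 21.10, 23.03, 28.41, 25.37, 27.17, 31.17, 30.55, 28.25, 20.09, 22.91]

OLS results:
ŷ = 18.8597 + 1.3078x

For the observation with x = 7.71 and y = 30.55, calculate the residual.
Residual = 1.6072

The residual is the difference between the actual value and the predicted value:

Residual = y - ŷ

Step 1: Calculate predicted value
ŷ = 18.8597 + 1.3078 × 7.71
ŷ = 28.9428

Step 2: Calculate residual
Residual = 30.55 - 28.9428
Residual = 1.6072

Sign check: y > ŷ, so the point is above the line and the fit underestimates here.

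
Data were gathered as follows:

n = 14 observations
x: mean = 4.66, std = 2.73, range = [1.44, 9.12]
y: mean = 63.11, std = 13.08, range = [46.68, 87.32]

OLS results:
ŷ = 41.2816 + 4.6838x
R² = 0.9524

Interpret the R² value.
R² = 0.9524 means 95.24% of the variation in y is explained by the linear relationship with x. This indicates a strong fit.

The coefficient of determination R² is the fraction of the total variation in y that the fitted line accounts for.

Here R² = 0.9524:
- Explained: 95.24% of the variation in y
- Unexplained (residual): 100% − 95.24% = 4.76%
- Rule of thumb (below 0.3 weak; 0.3 to below 0.7 moderate; 0.7 and above strong) → strong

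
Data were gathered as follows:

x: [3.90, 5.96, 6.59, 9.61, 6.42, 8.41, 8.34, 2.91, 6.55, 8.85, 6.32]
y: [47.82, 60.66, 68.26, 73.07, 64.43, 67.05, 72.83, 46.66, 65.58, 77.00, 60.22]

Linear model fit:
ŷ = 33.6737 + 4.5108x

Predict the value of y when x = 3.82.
ŷ = 50.9050

To predict y for x = 3.82, substitute into the regression equation:

ŷ = 33.6737 + 4.5108 × 3.82
ŷ = 33.6737 + 17.2313
ŷ = 50.9050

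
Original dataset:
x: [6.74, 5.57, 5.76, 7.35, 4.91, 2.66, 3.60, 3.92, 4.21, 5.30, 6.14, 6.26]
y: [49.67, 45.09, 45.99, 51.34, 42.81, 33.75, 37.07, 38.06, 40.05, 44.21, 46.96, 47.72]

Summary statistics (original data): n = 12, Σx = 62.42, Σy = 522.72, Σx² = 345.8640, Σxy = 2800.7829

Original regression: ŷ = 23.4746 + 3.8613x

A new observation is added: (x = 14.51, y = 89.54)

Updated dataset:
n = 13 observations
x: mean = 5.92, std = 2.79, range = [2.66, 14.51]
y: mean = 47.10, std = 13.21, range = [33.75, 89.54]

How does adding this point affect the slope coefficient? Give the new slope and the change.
New slope β₁ = 4.7139 versus 3.8613 before: a change of +0.8526 (+22.1%).

The new point has HIGH LEVERAGE: x = 14.51 is far from the original mean x̄ = 62.42/12 ≈ 5.20 (original range [2.66, 7.35]).

Step 1: Update the sums with the new point (n goes from 12 to 13)
Σx  = 62.42 + 14.51 = 76.93
Σy  = 522.72 + 89.54 = 612.26
Σx² = 345.8640 + 14.51² = 345.8640 + 210.5401 = 556.4041
Σxy = 2800.7829 + 14.51×89.54 = 2800.7829 + 1299.2254 = 4100.0083

Step 2: Recompute the slope with b₁ = (nΣxy − ΣxΣy) / (nΣx² − (Σx)²)
Numerator   = 13×4100.0083 − 76.93×612.26 = 53300.1079 − 47101.1618 = 6198.9461
Denominator = 13×556.4041 − 76.93² = 7233.2533 − 5918.2249 = 1315.0284
b₁(new) = 6198.9461 / 1315.0284 = 4.7139

(Same formula on the original sums: (12×2800.7829 − 62.42×522.72) / (12×345.8640 − 62.42²) = 981.2124 / 254.1116 = 3.8613, matching the given fit.)

Step 3: Change in slope
Δβ₁ = 4.7139 − 3.8613 = +0.8526
Relative change = +0.8526 / 3.8613 × 100% = +22.1%
→ the slope increases when the point is added.

A high-leverage point only changes the slope if it is off the original line; here y = 89.54 is above the original trend, so the slope increases.
In practice: refit with and without it and report both if conclusions differ; investigate whether it comes from the same population as the rest of the sample.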